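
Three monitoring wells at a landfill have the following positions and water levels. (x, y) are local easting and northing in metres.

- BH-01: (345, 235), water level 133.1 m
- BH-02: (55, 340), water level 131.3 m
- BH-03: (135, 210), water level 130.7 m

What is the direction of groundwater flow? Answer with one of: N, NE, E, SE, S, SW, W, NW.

SW

With h = a·x + b·y + c and BH-01 as origin, the differences give:
  (-290)·a + 105·b = -1.8
  (-210)·a + (-25)·b = -2.4
Eliminate b (×(-25) and ×105, subtract): 29300·a = 297.00 → a = ∂h/∂x = +0.01014
Back-substitute: b = ∂h/∂y = +0.01085.
Flow = −∇h = (-0.01014 east, -0.01085 north), which points southwest.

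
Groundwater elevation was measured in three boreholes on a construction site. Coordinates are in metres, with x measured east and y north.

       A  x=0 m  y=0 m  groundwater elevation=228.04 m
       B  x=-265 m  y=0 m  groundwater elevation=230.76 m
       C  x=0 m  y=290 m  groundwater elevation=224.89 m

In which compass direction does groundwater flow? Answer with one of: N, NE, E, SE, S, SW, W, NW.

∂h/∂x = (230.76 − 228.04) / (-265 − 0) = -0.01026
∂h/∂y = (224.89 − 228.04) / (290 − 0) = -0.01086
Flow = −∇h = (+0.01026 east, +0.01086 north), which points northeast.

NE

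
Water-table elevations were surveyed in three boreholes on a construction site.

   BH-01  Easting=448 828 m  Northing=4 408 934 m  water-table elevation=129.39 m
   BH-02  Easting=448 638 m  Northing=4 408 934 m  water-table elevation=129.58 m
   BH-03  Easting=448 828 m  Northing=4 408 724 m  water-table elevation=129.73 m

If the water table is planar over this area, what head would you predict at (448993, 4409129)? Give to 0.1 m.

∂h/∂x = (129.58 − 129.39) / (448638 − 448828) = -0.001000
∂h/∂y = (129.73 − 129.39) / (4408724 − 4408934) = -0.001619
h(448993, 4409129) = 129.39 + (-0.001000)·(165) + (-0.001619)·(195) = 129.39 -0.165 -0.316 = 128.909 m.

128.9 m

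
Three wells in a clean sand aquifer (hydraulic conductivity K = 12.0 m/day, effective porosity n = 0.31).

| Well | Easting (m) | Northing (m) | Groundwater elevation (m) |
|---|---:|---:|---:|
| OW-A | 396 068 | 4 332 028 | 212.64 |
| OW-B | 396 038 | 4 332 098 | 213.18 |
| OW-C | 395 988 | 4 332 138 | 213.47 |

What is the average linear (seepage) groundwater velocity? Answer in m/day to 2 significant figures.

0.31 m/day

Three-point gradient (reference OW-A): Δ to OW-B = (-30, 70, +0.54), Δ to OW-C = (-80, 110, +0.83).
∂h/∂x = +0.0005652, ∂h/∂y = +0.007957 (det = 2300).
|∇h| = √(0.0005652² + 0.007957²) = 0.007977
Seepage velocity v = K·i/n = 12.0 × 0.007977 / 0.31 = 0.3088 m/day.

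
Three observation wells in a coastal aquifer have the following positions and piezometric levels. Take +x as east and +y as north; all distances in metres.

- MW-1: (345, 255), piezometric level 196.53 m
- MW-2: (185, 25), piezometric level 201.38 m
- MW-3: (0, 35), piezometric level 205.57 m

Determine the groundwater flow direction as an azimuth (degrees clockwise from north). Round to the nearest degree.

Three-point gradient (reference MW-1): Δ to MW-2 = (-160, -230, +4.85), Δ to MW-3 = (-345, -220, +9.04).
∂h/∂x = -0.02293, ∂h/∂y = -0.005138 (det = -44150).
Flow direction (−∇h) has components (+0.02293 E, +0.005138 N).
Azimuth = atan2(E, N) = atan2(+0.02293, +0.005138) = 77.4° ≈ 077°.

077°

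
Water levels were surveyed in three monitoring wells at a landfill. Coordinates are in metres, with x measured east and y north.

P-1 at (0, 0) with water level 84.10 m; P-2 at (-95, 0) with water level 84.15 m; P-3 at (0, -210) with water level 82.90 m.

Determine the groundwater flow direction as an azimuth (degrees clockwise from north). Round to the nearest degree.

175°

∂h/∂x = (84.15 − 84.10) / (-95 − 0) = -0.0005263
∂h/∂y = (82.90 − 84.10) / (-210 − 0) = +0.005714
Flow direction (−∇h) has components (+0.0005263 E, -0.005714 N).
Azimuth = atan2(E, N) = atan2(+0.0005263, -0.005714) = 174.7° ≈ 175°.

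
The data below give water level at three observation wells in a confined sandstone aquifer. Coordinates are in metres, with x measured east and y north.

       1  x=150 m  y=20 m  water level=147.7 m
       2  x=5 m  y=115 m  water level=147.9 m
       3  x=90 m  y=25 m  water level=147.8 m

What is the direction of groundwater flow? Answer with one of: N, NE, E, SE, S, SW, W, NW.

Taking 1 as reference: 2−1 = (-145, 95, +0.2); 3−1 = (-60, 5, +0.1).
Solve a·Δx + b·Δy = Δh: det = (-145)·5 − (-60)·95 = 4975.
∂h/∂x = [(+0.2)·5 − (+0.1)·95] / 4975 = -0.001709
∂h/∂y = [(-145)·(+0.1) − (-60)·(+0.2)] / 4975 = -0.0005025
Flow = −∇h = (+0.001709 east, +0.0005025 north), which points east.

E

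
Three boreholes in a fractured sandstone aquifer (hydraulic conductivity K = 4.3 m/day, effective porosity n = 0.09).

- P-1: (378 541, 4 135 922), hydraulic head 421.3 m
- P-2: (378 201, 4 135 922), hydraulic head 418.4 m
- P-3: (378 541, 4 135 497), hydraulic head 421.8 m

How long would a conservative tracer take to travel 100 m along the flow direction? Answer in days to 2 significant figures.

240 days

∂h/∂x = (418.4 − 421.3) / (378201 − 378541) = +0.008529
∂h/∂y = (421.8 − 421.3) / (4135497 − 4135922) = -0.001176
|∇h| = √(0.008529² + -0.001176²) = 0.00861
Seepage velocity v = K·i/n = 4.3 × 0.00861 / 0.09 = 0.4114 m/day.
t = 100 / 0.4114 = 243.1 days.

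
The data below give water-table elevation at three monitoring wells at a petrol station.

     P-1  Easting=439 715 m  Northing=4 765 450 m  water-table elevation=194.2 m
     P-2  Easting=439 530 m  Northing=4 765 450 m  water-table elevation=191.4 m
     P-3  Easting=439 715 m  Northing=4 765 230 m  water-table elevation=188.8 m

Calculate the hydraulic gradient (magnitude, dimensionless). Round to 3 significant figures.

0.0288

∂h/∂x = (191.4 − 194.2) / (439530 − 439715) = +0.01514
∂h/∂y = (188.8 − 194.2) / (4765230 − 4765450) = +0.02455
|∇h| = √(0.01514² + 0.02455²) = 0.02884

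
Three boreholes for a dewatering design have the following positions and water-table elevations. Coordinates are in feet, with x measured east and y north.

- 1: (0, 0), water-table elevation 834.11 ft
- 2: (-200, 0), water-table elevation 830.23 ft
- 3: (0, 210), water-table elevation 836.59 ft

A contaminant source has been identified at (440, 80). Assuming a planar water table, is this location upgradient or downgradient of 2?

upgradient

∂h/∂x = (830.23 − 834.11) / (-200 − 0) = +0.01940
∂h/∂y = (836.59 − 834.11) / (210 − 0) = +0.01181
Head at (440, 80) = 834.11 + (+0.01940)·(440) + (+0.01181)·(80) = 843.59 ft.
That is higher than the 830.23 ft at 2, so the point is upgradient.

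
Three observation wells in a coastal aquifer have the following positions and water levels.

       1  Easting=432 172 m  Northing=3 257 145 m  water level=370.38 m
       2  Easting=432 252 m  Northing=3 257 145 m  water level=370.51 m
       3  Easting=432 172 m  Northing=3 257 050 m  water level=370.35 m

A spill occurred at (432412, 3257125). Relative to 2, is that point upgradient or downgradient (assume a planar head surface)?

upgradient

∂h/∂x = (370.51 − 370.38) / (432252 − 432172) = +0.001625
∂h/∂y = (370.35 − 370.38) / (3257050 − 3257145) = +0.0003158
Head at (432412, 3257125) = 370.38 + (+0.001625)·(240) + (+0.0003158)·(-20) = 370.76 m.
That is higher than the 370.51 m at 2, so the point is upgradient.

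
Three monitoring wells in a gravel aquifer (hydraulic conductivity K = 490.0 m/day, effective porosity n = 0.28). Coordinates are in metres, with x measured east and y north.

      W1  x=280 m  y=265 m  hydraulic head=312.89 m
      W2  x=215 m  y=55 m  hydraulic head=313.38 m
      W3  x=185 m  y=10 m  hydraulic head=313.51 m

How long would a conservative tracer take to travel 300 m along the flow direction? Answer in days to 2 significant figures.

Taking W1 as reference: W2−W1 = (-65, -210, +0.49); W3−W1 = (-95, -255, +0.62).
Solve a·Δx + b·Δy = Δh: det = (-65)·(-255) − (-95)·(-210) = -3375.
∂h/∂x = [(+0.49)·(-255) − (+0.62)·(-210)] / -3375 = -0.001556
∂h/∂y = [(-65)·(+0.62) − (-95)·(+0.49)] / -3375 = -0.001852
|∇h| = √(-0.001556² + -0.001852²) = 0.002419
Seepage velocity v = K·i/n = 490.0 × 0.002419 / 0.28 = 4.233 m/day.
t = 300 / 4.233 = 70.87 days.

71 days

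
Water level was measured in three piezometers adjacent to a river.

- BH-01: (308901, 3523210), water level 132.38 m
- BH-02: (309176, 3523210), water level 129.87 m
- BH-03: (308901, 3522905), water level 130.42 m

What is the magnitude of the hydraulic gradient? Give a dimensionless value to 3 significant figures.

0.0112

∂h/∂x = (129.87 − 132.38) / (309176 − 308901) = -0.009127
∂h/∂y = (130.42 − 132.38) / (3522905 − 3523210) = +0.006426
|∇h| = √(-0.009127² + 0.006426²) = 0.01116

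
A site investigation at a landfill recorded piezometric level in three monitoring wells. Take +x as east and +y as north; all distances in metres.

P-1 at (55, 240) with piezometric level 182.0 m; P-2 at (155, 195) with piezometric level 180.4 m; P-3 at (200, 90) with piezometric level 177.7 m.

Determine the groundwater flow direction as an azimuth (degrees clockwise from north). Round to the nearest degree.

Differences from P-1: to P-2 (Δx, Δy, Δh) = (100, -45, -1.6); to P-3 = (145, -150, -4.3).
Determinant of the coordinate differences = 100·(-150) − 145·(-45) = -8475.
∂h/∂x = [(-1.6)·(-150) − (-4.3)·(-45)] / -8475 = -0.005487
∂h/∂y = [100·(-4.3) − 145·(-1.6)] / -8475 = +0.02336
Flow direction (−∇h) has components (+0.005487 E, -0.02336 N).
Azimuth = atan2(E, N) = atan2(+0.005487, -0.02336) = 166.8° ≈ 167°.

167°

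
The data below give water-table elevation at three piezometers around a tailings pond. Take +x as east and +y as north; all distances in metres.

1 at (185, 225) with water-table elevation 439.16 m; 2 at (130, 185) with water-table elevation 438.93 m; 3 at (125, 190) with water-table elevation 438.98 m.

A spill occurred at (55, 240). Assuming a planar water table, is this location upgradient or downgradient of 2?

With h = a·x + b·y + c and 1 as origin, the differences give:
  (-55)·a + (-40)·b = -0.23
  (-60)·a + (-35)·b = -0.18
Eliminate b (×(-35) and ×(-40), subtract): -475·a = 0.850 → a = ∂h/∂x = -0.001789
Back-substitute: b = ∂h/∂y = +0.008211.
Head at (55, 240) = 439.16 + (-0.001789)·(-130) + (+0.008211)·(15) = 439.52 m.
That is higher than the 438.93 m at 2, so the point is upgradient.

upgradient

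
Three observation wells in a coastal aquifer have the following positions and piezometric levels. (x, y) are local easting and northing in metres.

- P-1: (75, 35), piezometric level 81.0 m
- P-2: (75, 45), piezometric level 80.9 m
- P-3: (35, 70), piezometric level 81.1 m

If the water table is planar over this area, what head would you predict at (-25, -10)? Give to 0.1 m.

82.6 m

Taking P-1 as reference: P-2−P-1 = (0, 10, -0.1); P-3−P-1 = (-40, 35, +0.1).
Solve a·Δx + b·Δy = Δh: det = 0·35 − (-40)·10 = 400.
∂h/∂x = [(-0.1)·35 − (+0.1)·10] / 400 = -0.01125
∂h/∂y = [0·(+0.1) − (-40)·(-0.1)] / 400 = -0.010000
h(-25, -10) = 81.0 + (-0.01125)·(-100) + (-0.010000)·(-45) = 81.0 +1.125 +0.450 = 82.575 m.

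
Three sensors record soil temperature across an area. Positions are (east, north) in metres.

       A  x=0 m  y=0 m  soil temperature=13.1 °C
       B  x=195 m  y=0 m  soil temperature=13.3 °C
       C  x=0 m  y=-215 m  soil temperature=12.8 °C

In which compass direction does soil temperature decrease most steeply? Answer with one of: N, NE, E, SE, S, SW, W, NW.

SW

∂T/∂x = (13.3 − 13.1) / (195 − 0) = +0.001026
∂T/∂y = (12.8 − 13.1) / (-215 − 0) = +0.001395
Steepest decrease is along −∇f = (-0.001026 E, -0.001395 N) → southwest.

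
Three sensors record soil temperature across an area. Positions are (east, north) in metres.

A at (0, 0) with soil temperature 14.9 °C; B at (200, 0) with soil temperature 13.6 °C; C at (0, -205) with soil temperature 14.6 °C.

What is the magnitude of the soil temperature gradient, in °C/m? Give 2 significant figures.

0.0067 °C/m

∂T/∂x = (13.6 − 14.9) / (200 − 0) = -0.006500
∂T/∂y = (14.6 − 14.9) / (-205 − 0) = +0.001463
|∇f| = √(-0.006500² + 0.001463²) = 0.006663 °C/m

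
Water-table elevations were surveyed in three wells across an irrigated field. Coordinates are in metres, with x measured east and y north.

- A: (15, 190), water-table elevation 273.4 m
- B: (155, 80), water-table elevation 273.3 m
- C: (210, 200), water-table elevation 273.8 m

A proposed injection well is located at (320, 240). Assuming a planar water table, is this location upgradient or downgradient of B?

upgradient

Three-point gradient (reference A): Δ to B = (140, -110, -0.1), Δ to C = (195, 10, +0.4).
∂h/∂x = +0.001882, ∂h/∂y = +0.003304 (det = 22850).
Head at (320, 240) = 273.4 + (+0.001882)·(305) + (+0.003304)·(50) = 274.14 m.
That is higher than the 273.3 m at B, so the point is upgradient.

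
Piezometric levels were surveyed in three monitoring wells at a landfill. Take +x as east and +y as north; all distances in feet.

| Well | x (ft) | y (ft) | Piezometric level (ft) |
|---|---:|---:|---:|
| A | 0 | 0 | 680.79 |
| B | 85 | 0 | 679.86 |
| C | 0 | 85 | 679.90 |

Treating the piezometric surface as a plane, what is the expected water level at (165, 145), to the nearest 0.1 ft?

∂h/∂x = (679.86 − 680.79) / (85 − 0) = -0.01094
∂h/∂y = (679.90 − 680.79) / (85 − 0) = -0.01047
h(165, 145) = 680.79 + (-0.01094)·(165) + (-0.01047)·(145) = 680.79 -1.805 -1.518 = 677.466 ft.

677.5 ft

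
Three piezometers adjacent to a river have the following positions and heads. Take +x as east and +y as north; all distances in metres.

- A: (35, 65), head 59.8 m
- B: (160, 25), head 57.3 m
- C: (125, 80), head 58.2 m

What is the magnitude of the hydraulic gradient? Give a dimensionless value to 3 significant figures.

Taking A as reference: B−A = (125, -40, -2.5); C−A = (90, 15, -1.6).
Determinant of the coordinate differences = 125·15 − 90·(-40) = 5475.
∂h/∂x = [(-2.5)·15 − (-1.6)·(-40)] / 5475 = -0.01854
∂h/∂y = [125·(-1.6) − 90·(-2.5)] / 5475 = +0.004566
|∇h| = √(-0.01854² + 0.004566²) = 0.01909

0.0191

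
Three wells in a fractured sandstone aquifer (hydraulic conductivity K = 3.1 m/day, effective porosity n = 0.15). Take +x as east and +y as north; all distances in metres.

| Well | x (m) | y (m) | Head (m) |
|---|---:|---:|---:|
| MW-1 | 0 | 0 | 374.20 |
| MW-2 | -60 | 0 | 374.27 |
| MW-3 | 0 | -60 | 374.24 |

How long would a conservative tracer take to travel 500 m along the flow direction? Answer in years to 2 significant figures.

∂h/∂x = (374.27 − 374.20) / (-60 − 0) = -0.001167
∂h/∂y = (374.24 − 374.20) / (-60 − 0) = -0.0006667
|∇h| = √(-0.001167² + -0.0006667²) = 0.001344
Seepage velocity v = K·i/n = 3.1 × 0.001344 / 0.15 = 0.02778 m/day.
t = 500 / 0.02778 = 1.8e+04 days = 49.3 years.

49 years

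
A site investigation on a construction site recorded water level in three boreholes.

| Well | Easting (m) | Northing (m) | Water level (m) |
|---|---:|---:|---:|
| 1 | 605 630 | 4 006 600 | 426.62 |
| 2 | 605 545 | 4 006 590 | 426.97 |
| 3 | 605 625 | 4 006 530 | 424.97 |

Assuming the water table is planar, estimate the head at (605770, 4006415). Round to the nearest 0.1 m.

421.2 m

Differences from 1: to 2 (Δx, Δy, Δh) = (-85, -10, +0.35); to 3 = (-5, -70, -1.65).
Solve a·Δx + b·Δy = Δh: det = (-85)·(-70) − (-5)·(-10) = 5900.
∂h/∂x = [(+0.35)·(-70) − (-1.65)·(-10)] / 5900 = -0.006949
∂h/∂y = [(-85)·(-1.65) − (-5)·(+0.35)] / 5900 = +0.02407
h(605770, 4006415) = 426.62 + (-0.006949)·(140) + (+0.02407)·(-185) = 426.62 -0.973 -4.453 = 421.195 m.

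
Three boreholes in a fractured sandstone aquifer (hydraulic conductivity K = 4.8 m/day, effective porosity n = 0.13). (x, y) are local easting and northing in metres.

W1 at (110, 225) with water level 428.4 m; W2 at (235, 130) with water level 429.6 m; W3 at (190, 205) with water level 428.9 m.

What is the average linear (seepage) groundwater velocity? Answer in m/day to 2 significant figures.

With h = a·x + b·y + c and W1 as origin, the differences give:
  125·a + (-95)·b = +1.2
  80·a + (-20)·b = +0.5
Eliminate b (×(-20) and ×(-95), subtract): 5100·a = 23.50 → a = ∂h/∂x = +0.004608
Back-substitute: b = ∂h/∂y = -0.006569.
|∇h| = √(0.004608² + -0.006569²) = 0.008024
Seepage velocity v = K·i/n = 4.8 × 0.008024 / 0.13 = 0.2963 m/day.

0.30 m/day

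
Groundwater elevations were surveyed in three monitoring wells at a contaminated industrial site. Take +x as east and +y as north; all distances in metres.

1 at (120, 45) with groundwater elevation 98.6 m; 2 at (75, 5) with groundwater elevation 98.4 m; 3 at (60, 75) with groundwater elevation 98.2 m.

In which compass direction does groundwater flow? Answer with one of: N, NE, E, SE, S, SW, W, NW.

With h = a·x + b·y + c and 1 as origin, the differences give:
  (-45)·a + (-40)·b = -0.2
  (-60)·a + 30·b = -0.4
Eliminate b (×30 and ×(-40), subtract): -3750·a = -22.00 → a = ∂h/∂x = +0.005867
Back-substitute: b = ∂h/∂y = -0.001600.
Flow = −∇h = (-0.005867 east, +0.001600 north), which points west.

W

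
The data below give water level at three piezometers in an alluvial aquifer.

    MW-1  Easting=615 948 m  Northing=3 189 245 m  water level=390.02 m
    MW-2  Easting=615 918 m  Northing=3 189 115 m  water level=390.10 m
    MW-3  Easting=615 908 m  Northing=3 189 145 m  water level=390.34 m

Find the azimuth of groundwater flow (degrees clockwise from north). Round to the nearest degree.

Taking MW-1 as reference: MW-2−MW-1 = (-30, -130, +0.08); MW-3−MW-1 = (-40, -100, +0.32).
Determinant of the coordinate differences = (-30)·(-100) − (-40)·(-130) = -2200.
∂h/∂x = [(+0.08)·(-100) − (+0.32)·(-130)] / -2200 = -0.01527
∂h/∂y = [(-30)·(+0.32) − (-40)·(+0.08)] / -2200 = +0.002909
Flow direction (−∇h) has components (+0.01527 E, -0.002909 N).
Azimuth = atan2(E, N) = atan2(+0.01527, -0.002909) = 100.8° ≈ 101°.

101°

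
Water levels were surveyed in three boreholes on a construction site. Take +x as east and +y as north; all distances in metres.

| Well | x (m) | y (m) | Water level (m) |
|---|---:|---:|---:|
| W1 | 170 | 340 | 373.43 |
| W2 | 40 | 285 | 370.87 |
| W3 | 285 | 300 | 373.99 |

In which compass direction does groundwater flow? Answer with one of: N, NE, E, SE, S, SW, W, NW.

Differences from W1: to W2 (Δx, Δy, Δh) = (-130, -55, -2.56); to W3 = (115, -40, +0.56).
Determinant of the coordinate differences = (-130)·(-40) − 115·(-55) = 11525.
∂h/∂x = [(-2.56)·(-40) − (+0.56)·(-55)] / 11525 = +0.01156
∂h/∂y = [(-130)·(+0.56) − 115·(-2.56)] / 11525 = +0.01923
Flow = −∇h = (-0.01156 east, -0.01923 north), which points southwest.

SW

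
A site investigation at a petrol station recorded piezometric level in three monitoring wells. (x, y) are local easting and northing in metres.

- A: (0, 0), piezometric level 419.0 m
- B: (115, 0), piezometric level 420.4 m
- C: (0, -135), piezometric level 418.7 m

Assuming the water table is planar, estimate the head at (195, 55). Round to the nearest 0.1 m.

421.5 m

∂h/∂x = (420.4 − 419.0) / (115 − 0) = +0.01217
∂h/∂y = (418.7 − 419.0) / (-135 − 0) = +0.002222
h(195, 55) = 419.0 + (+0.01217)·(195) + (+0.002222)·(55) = 419.0 +2.374 +0.122 = 421.496 m.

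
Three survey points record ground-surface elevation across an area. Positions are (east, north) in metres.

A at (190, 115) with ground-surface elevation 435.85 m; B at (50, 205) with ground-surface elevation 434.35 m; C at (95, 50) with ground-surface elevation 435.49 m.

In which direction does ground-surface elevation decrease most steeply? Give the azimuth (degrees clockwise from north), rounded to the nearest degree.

305°

Taking A as reference: B−A = (-140, 90, -1.50); C−A = (-95, -65, -0.36).
Determinant of the coordinate differences = (-140)·(-65) − (-95)·90 = 17650.
∂z/∂x = [(-1.50)·(-65) − (-0.36)·90] / 17650 = +0.007360
∂z/∂y = [(-140)·(-0.36) − (-95)·(-1.50)] / 17650 = -0.005218
Steepest decrease is along −∇f: components (-0.007360 E, +0.005218 N).
Azimuth = atan2(-0.007360, +0.005218) = 305.3° ≈ 305°.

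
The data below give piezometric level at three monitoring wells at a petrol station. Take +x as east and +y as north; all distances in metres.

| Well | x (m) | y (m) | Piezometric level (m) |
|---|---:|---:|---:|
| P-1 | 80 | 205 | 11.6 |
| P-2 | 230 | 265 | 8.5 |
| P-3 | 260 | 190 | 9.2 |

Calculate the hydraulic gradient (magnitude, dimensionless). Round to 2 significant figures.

0.021

Differences from P-1: to P-2 (Δx, Δy, Δh) = (150, 60, -3.1); to P-3 = (180, -15, -2.4).
Determinant of the coordinate differences = 150·(-15) − 180·60 = -13050.
∂h/∂x = [(-3.1)·(-15) − (-2.4)·60] / -13050 = -0.01460
∂h/∂y = [150·(-2.4) − 180·(-3.1)] / -13050 = -0.01517
|∇h| = √(-0.01460² + -0.01517²) = 0.02105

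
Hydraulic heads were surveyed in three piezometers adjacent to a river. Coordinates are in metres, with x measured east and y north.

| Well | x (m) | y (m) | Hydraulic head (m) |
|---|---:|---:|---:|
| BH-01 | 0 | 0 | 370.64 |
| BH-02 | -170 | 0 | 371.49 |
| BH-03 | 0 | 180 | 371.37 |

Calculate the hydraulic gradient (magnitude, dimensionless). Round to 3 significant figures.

∂h/∂x = (371.49 − 370.64) / (-170 − 0) = -0.005000
∂h/∂y = (371.37 − 370.64) / (180 − 0) = +0.004056
|∇h| = √(-0.005000² + 0.004056²) = 0.006438

0.00644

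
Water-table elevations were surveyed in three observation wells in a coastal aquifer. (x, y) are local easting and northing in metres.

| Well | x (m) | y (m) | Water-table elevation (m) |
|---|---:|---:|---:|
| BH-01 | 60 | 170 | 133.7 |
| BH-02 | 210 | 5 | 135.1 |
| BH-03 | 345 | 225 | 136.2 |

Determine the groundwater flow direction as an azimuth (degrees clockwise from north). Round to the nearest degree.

273°

Differences from BH-01: to BH-02 (Δx, Δy, Δh) = (150, -165, +1.4); to BH-03 = (285, 55, +2.5).
Solve a·Δx + b·Δy = Δh: det = 150·55 − 285·(-165) = 55275.
∂h/∂x = [(+1.4)·55 − (+2.5)·(-165)] / 55275 = +0.008856
∂h/∂y = [150·(+2.5) − 285·(+1.4)] / 55275 = -0.0004342
Flow direction (−∇h) has components (-0.008856 E, +0.0004342 N).
Azimuth = atan2(E, N) = atan2(-0.008856, +0.0004342) = 272.8° ≈ 273°.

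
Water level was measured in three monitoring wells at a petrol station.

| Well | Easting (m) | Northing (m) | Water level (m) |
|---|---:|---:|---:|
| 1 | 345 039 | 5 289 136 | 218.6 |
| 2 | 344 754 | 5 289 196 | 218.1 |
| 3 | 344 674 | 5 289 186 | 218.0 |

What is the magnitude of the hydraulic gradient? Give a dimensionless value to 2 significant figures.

0.0021

Three-point gradient (reference 1): Δ to 2 = (-285, 60, -0.5), Δ to 3 = (-365, 50, -0.6).
∂h/∂x = +0.001438, ∂h/∂y = -0.001503 (det = 7650).
|∇h| = √(0.001438² + -0.001503²) = 0.00208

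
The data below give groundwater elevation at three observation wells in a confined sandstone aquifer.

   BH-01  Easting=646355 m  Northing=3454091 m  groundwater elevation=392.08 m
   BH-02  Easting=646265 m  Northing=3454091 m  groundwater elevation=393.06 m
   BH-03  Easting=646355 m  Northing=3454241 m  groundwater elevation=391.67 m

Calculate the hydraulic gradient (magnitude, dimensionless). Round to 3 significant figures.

∂h/∂x = (393.06 − 392.08) / (646265 − 646355) = -0.01089
∂h/∂y = (391.67 − 392.08) / (3454241 − 3454091) = -0.002733
|∇h| = √(-0.01089² + -0.002733²) = 0.01123

0.0112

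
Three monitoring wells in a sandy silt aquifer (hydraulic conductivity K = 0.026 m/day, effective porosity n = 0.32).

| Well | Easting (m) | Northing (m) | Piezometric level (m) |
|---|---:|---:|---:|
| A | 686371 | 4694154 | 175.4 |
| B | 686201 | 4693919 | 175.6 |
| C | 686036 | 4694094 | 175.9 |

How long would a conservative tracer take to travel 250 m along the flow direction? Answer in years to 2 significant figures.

Differences from A: to B (Δx, Δy, Δh) = (-170, -235, +0.2); to C = (-335, -60, +0.5).
Determinant of the coordinate differences = (-170)·(-60) − (-335)·(-235) = -68525.
∂h/∂x = [(+0.2)·(-60) − (+0.5)·(-235)] / -68525 = -0.001540
∂h/∂y = [(-170)·(+0.5) − (-335)·(+0.2)] / -68525 = +0.0002627
|∇h| = √(-0.001540² + 0.0002627²) = 0.001562
Seepage velocity v = K·i/n = 0.026 × 0.001562 / 0.32 = 0.0001269 m/day.
t = 250 / 0.0001269 = 1.97e+06 days = 5.39e+03 years.

5400 years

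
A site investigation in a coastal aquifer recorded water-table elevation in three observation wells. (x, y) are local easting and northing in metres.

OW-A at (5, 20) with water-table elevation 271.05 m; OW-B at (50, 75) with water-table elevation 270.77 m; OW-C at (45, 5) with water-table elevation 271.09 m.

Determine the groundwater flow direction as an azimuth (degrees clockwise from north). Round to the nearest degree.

With h = a·x + b·y + c and OW-A as origin, the differences give:
  45·a + 55·b = -0.28
  40·a + (-15)·b = +0.04
Eliminate b (×(-15) and ×55, subtract): -2875·a = 2.000 → a = ∂h/∂x = -0.0006957
Back-substitute: b = ∂h/∂y = -0.004522.
Flow direction (−∇h) has components (+0.0006957 E, +0.004522 N).
Azimuth = atan2(E, N) = atan2(+0.0006957, +0.004522) = 8.7° ≈ 009°.

009°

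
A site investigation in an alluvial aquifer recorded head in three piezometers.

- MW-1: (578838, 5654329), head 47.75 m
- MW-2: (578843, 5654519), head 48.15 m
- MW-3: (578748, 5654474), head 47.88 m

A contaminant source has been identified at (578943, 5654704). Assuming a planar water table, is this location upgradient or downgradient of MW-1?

Three-point gradient (reference MW-1): Δ to MW-2 = (5, 190, +0.40), Δ to MW-3 = (-90, 145, +0.13).
∂h/∂x = +0.001868, ∂h/∂y = +0.002056 (det = 17825).
Head at (578943, 5654704) = 47.75 + (+0.001868)·(105) + (+0.002056)·(375) = 48.72 m.
That is higher than the 47.75 m at MW-1, so the point is upgradient.

upgradient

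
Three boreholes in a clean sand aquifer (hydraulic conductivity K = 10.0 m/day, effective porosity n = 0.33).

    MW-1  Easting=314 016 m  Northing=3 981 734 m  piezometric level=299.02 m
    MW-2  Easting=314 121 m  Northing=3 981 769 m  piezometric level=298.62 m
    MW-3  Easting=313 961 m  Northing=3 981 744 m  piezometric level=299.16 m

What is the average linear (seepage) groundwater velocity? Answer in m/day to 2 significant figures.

Taking MW-1 as reference: MW-2−MW-1 = (105, 35, -0.40); MW-3−MW-1 = (-55, 10, +0.14).
Determinant of the coordinate differences = 105·10 − (-55)·35 = 2975.
∂h/∂x = [(-0.40)·10 − (+0.14)·35] / 2975 = -0.002992
∂h/∂y = [105·(+0.14) − (-55)·(-0.40)] / 2975 = -0.002454
|∇h| = √(-0.002992² + -0.002454²) = 0.00387
Seepage velocity v = K·i/n = 10.0 × 0.00387 / 0.33 = 0.1173 m/day.

0.12 m/day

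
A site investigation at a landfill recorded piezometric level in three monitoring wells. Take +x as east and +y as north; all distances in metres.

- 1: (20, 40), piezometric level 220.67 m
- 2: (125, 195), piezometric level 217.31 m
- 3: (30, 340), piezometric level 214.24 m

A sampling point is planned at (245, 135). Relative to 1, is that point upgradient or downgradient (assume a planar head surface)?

With h = a·x + b·y + c and 1 as origin, the differences give:
  105·a + 155·b = -3.36
  10·a + 300·b = -6.43
Eliminate b (×300 and ×155, subtract): 29950·a = -11.350 → a = ∂h/∂x = -0.0003790
Back-substitute: b = ∂h/∂y = -0.02142.
Head at (245, 135) = 220.67 + (-0.0003790)·(225) + (-0.02142)·(95) = 218.55 m.
That is lower than the 220.67 m at 1, so the point is downgradient.

downgradient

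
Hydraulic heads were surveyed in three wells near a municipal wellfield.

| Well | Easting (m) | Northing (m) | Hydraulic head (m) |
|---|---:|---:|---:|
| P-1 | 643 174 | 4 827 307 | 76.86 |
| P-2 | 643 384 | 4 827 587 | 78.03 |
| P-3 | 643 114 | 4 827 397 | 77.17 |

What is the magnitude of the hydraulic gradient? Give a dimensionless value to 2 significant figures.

Differences from P-1: to P-2 (Δx, Δy, Δh) = (210, 280, +1.17); to P-3 = (-60, 90, +0.31).
Determinant of the coordinate differences = 210·90 − (-60)·280 = 35700.
∂h/∂x = [(+1.17)·90 − (+0.31)·280] / 35700 = +0.0005182
∂h/∂y = [210·(+0.31) − (-60)·(+1.17)] / 35700 = +0.003790
|∇h| = √(0.0005182² + 0.003790²) = 0.003825

0.0038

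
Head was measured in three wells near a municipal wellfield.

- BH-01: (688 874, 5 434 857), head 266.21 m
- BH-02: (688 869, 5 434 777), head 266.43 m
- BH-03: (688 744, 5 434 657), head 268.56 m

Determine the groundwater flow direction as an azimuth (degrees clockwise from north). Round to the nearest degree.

With h = a·x + b·y + c and BH-01 as origin, the differences give:
  (-5)·a + (-80)·b = +0.22
  (-130)·a + (-200)·b = +2.35
Eliminate b (×(-200) and ×(-80), subtract): -9400·a = 144.000 → a = ∂h/∂x = -0.01532
Back-substitute: b = ∂h/∂y = -0.001793.
Flow direction (−∇h) has components (+0.01532 E, +0.001793 N).
Azimuth = atan2(E, N) = atan2(+0.01532, +0.001793) = 83.3° ≈ 083°.

083°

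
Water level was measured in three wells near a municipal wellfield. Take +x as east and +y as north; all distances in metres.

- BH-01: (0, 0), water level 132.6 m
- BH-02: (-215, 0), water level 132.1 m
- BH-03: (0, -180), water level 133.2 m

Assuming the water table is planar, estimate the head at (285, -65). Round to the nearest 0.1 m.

∂h/∂x = (132.1 − 132.6) / (-215 − 0) = +0.002326
∂h/∂y = (133.2 − 132.6) / (-180 − 0) = -0.003333
h(285, -65) = 132.6 + (+0.002326)·(285) + (-0.003333)·(-65) = 132.6 +0.663 +0.217 = 133.479 m.

133.5 m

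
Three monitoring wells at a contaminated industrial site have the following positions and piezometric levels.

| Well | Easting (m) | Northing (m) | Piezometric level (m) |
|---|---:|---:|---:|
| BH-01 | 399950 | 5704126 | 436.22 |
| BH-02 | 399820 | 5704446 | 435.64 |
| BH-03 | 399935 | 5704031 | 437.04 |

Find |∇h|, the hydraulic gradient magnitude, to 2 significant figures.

0.014

With h = a·x + b·y + c and BH-01 as origin, the differences give:
  (-130)·a + 320·b = -0.58
  (-15)·a + (-95)·b = +0.82
Eliminate b (×(-95) and ×320, subtract): 17150·a = -207.300 → a = ∂h/∂x = -0.01209
Back-substitute: b = ∂h/∂y = -0.006723.
|∇h| = √(-0.01209² + -0.006723²) = 0.01383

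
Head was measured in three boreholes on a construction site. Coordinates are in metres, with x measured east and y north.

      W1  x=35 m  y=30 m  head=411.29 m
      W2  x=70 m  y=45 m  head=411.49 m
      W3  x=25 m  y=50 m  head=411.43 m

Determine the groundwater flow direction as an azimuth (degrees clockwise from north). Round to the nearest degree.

Taking W1 as reference: W2−W1 = (35, 15, +0.20); W3−W1 = (-10, 20, +0.14).
Solve a·Δx + b·Δy = Δh: det = 35·20 − (-10)·15 = 850.
∂h/∂x = [(+0.20)·20 − (+0.14)·15] / 850 = +0.002235
∂h/∂y = [35·(+0.14) − (-10)·(+0.20)] / 850 = +0.008118
Flow direction (−∇h) has components (-0.002235 E, -0.008118 N).
Azimuth = atan2(E, N) = atan2(-0.002235, -0.008118) = 195.4° ≈ 195°.

195°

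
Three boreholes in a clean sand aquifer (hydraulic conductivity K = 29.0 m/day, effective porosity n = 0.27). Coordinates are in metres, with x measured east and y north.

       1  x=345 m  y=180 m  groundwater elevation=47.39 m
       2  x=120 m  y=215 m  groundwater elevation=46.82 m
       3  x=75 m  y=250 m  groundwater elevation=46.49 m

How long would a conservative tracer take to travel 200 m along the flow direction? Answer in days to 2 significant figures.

240 days

Differences from 1: to 2 (Δx, Δy, Δh) = (-225, 35, -0.57); to 3 = (-270, 70, -0.90).
Solve a·Δx + b·Δy = Δh: det = (-225)·70 − (-270)·35 = -6300.
∂h/∂x = [(-0.57)·70 − (-0.90)·35] / -6300 = +0.001333
∂h/∂y = [(-225)·(-0.90) − (-270)·(-0.57)] / -6300 = -0.007714
|∇h| = √(0.001333² + -0.007714²) = 0.007828
Seepage velocity v = K·i/n = 29.0 × 0.007828 / 0.27 = 0.8408 m/day.
t = 200 / 0.8408 = 237.9 days.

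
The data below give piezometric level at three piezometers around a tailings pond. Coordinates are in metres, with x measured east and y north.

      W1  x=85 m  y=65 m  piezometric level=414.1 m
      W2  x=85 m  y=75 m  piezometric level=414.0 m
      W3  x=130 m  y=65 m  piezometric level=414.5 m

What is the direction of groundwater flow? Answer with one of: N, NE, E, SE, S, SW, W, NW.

Taking W1 as reference: W2−W1 = (0, 10, -0.1); W3−W1 = (45, 0, +0.4).
Determinant of the coordinate differences = 0·0 − 45·10 = -450.
∂h/∂x = [(-0.1)·0 − (+0.4)·10] / -450 = +0.008889
∂h/∂y = [0·(+0.4) − 45·(-0.1)] / -450 = -0.01000
Flow = −∇h = (-0.008889 east, +0.01000 north), which points northwest.

NW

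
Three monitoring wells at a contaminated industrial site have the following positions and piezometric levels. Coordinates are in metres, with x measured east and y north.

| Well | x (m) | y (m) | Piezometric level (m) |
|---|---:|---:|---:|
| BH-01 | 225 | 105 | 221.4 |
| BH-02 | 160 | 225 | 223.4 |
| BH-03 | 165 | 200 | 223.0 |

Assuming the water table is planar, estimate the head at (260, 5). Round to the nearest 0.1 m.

Three-point gradient (reference BH-01): Δ to BH-02 = (-65, 120, +2.0), Δ to BH-03 = (-60, 95, +1.6).
∂h/∂x = -0.001951, ∂h/∂y = +0.01561 (det = 1025).
h(260, 5) = 221.4 + (-0.001951)·(35) + (+0.01561)·(-100) = 221.4 -0.068 -1.561 = 219.771 m.

219.8 m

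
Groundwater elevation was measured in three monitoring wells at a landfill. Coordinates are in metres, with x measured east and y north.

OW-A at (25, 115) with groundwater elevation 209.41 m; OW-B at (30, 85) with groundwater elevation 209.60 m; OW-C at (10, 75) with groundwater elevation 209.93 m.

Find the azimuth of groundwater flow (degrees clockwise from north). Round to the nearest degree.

056°

Three-point gradient (reference OW-A): Δ to OW-B = (5, -30, +0.19), Δ to OW-C = (-15, -40, +0.52).
∂h/∂x = -0.01231, ∂h/∂y = -0.008385 (det = -650).
Flow direction (−∇h) has components (+0.01231 E, +0.008385 N).
Azimuth = atan2(E, N) = atan2(+0.01231, +0.008385) = 55.7° ≈ 056°.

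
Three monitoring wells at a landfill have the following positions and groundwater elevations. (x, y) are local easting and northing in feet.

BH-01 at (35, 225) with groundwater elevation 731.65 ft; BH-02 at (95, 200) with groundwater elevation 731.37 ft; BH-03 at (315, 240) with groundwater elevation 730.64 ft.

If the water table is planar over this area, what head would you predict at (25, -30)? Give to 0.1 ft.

With h = a·x + b·y + c and BH-01 as origin, the differences give:
  60·a + (-25)·b = -0.28
  280·a + 15·b = -1.01
Eliminate b (×15 and ×(-25), subtract): 7900·a = -29.450 → a = ∂h/∂x = -0.003728
Back-substitute: b = ∂h/∂y = +0.002253.
h(25, -30) = 731.65 + (-0.003728)·(-10) + (+0.002253)·(-255) = 731.65 +0.037 -0.575 = 731.113 ft.

731.1 ft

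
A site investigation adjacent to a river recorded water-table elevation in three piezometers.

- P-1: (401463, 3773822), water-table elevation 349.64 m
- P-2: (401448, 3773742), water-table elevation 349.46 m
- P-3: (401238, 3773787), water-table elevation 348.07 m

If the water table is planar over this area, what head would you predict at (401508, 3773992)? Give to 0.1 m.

Taking P-1 as reference: P-2−P-1 = (-15, -80, -0.18); P-3−P-1 = (-225, -35, -1.57).
Determinant of the coordinate differences = (-15)·(-35) − (-225)·(-80) = -17475.
∂h/∂x = [(-0.18)·(-35) − (-1.57)·(-80)] / -17475 = +0.006827
∂h/∂y = [(-15)·(-1.57) − (-225)·(-0.18)] / -17475 = +0.0009700
h(401508, 3773992) = 349.64 + (+0.006827)·(45) + (+0.0009700)·(170) = 349.64 +0.307 +0.165 = 350.112 m.

350.1 m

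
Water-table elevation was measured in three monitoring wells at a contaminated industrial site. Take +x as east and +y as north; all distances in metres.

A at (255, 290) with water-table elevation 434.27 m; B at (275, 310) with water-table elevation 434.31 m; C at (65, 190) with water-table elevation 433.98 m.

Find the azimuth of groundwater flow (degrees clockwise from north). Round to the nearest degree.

225°

Differences from A: to B (Δx, Δy, Δh) = (20, 20, +0.04); to C = (-190, -100, -0.29).
Solve a·Δx + b·Δy = Δh: det = 20·(-100) − (-190)·20 = 1800.
∂h/∂x = [(+0.04)·(-100) − (-0.29)·20] / 1800 = +0.0010000
∂h/∂y = [20·(-0.29) − (-190)·(+0.04)] / 1800 = +0.001000
Flow direction (−∇h) has components (-0.0010000 E, -0.001000 N).
Azimuth = atan2(E, N) = atan2(-0.0010000, -0.001000) = 225.0° ≈ 225°.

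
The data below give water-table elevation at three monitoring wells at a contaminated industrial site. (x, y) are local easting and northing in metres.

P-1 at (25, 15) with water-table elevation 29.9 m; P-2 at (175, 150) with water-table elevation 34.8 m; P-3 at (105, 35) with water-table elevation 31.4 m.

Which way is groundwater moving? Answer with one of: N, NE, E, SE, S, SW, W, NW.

Differences from P-1: to P-2 (Δx, Δy, Δh) = (150, 135, +4.9); to P-3 = (80, 20, +1.5).
Solve a·Δx + b·Δy = Δh: det = 150·20 − 80·135 = -7800.
∂h/∂x = [(+4.9)·20 − (+1.5)·135] / -7800 = +0.01340
∂h/∂y = [150·(+1.5) − 80·(+4.9)] / -7800 = +0.02141
Flow = −∇h = (-0.01340 east, -0.02141 north), which points southwest.

SW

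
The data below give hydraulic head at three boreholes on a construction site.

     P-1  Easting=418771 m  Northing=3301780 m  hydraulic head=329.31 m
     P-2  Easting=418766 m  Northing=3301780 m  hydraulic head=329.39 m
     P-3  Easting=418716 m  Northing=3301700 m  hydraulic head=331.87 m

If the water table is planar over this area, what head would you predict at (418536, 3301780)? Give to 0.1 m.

With h = a·x + b·y + c and P-1 as origin, the differences give:
  (-5)·a + 0·b = +0.08
  (-55)·a + (-80)·b = +2.56
Eliminate b (×(-80) and ×0, subtract): 400·a = -6.400 → a = ∂h/∂x = -0.01600
Back-substitute: b = ∂h/∂y = -0.02100.
h(418536, 3301780) = 329.31 + (-0.01600)·(-235) + (-0.02100)·(0) = 329.31 +3.760 -0.000 = 333.070 m.

333.1 m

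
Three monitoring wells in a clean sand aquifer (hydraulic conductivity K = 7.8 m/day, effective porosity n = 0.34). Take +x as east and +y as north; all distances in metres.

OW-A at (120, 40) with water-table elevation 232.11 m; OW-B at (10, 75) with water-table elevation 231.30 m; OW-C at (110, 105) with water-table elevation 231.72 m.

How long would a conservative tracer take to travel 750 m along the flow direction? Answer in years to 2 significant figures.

12 years

Differences from OW-A: to OW-B (Δx, Δy, Δh) = (-110, 35, -0.81); to OW-C = (-10, 65, -0.39).
Solve a·Δx + b·Δy = Δh: det = (-110)·65 − (-10)·35 = -6800.
∂h/∂x = [(-0.81)·65 − (-0.39)·35] / -6800 = +0.005735
∂h/∂y = [(-110)·(-0.39) − (-10)·(-0.81)] / -6800 = -0.005118
|∇h| = √(0.005735² + -0.005118²) = 0.007687
Seepage velocity v = K·i/n = 7.8 × 0.007687 / 0.34 = 0.1763 m/day.
t = 750 / 0.1763 = 4254 days = 11.6 years.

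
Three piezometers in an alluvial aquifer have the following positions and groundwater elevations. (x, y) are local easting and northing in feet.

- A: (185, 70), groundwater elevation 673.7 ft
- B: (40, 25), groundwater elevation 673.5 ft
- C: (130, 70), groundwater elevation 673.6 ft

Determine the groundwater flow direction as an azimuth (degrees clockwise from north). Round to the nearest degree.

308°

Differences from A: to B (Δx, Δy, Δh) = (-145, -45, -0.2); to C = (-55, 0, -0.1).
Solve a·Δx + b·Δy = Δh: det = (-145)·0 − (-55)·(-45) = -2475.
∂h/∂x = [(-0.2)·0 − (-0.1)·(-45)] / -2475 = +0.001818
∂h/∂y = [(-145)·(-0.1) − (-55)·(-0.2)] / -2475 = -0.001414
Flow direction (−∇h) has components (-0.001818 E, +0.001414 N).
Azimuth = atan2(E, N) = atan2(-0.001818, +0.001414) = 307.9° ≈ 308°.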